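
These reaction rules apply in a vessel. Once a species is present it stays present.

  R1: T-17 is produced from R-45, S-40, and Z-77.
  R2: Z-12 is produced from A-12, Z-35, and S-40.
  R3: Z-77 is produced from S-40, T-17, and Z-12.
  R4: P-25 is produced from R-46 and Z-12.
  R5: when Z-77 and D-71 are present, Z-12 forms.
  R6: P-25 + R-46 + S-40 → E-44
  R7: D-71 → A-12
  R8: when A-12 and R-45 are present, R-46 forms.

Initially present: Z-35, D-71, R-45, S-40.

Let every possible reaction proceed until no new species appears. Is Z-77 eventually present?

Z-77 would need S-40, T-17, and Z-12 (R3), but T-17 never forms.

No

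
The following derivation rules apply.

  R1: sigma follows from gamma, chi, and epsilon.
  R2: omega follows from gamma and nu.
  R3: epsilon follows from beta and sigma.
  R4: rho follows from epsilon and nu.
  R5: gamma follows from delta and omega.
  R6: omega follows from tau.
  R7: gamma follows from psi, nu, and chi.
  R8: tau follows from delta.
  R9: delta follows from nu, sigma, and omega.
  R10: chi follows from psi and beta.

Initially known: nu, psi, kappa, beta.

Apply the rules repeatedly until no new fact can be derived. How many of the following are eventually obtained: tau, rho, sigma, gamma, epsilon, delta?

From psi and beta, R10 gives chi.
From psi, nu, and chi, R7 gives gamma.
tau would need delta (R8), but delta is never established.
rho would need epsilon and nu (R4), but epsilon is never established.
sigma would need gamma, chi, and epsilon (R1), but epsilon is never established.
gamma: reached.
epsilon would need beta and sigma (R3), but sigma is never established.
delta would need nu, sigma, and omega (R9), but sigma is never established.
Reached: gamma — 1 of the 6.

1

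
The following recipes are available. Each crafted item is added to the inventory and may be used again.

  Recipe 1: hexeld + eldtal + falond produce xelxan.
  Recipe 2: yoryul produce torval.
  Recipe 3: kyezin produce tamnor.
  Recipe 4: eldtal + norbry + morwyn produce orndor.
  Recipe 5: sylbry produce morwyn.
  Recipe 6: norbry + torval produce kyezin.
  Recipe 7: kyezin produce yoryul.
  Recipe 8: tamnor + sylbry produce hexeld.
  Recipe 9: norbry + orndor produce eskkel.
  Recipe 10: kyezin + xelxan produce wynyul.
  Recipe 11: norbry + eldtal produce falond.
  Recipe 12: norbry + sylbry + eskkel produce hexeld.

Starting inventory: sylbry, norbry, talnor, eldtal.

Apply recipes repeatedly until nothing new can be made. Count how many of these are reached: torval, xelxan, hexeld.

2

Using Recipe 11, norbry and eldtal make falond.
Using Recipe 5, sylbry makes morwyn.
Using Recipe 4, eldtal, norbry, and morwyn make orndor.
norbry + orndor → eskkel (Recipe 9).
Using Recipe 12, norbry, sylbry, and eskkel make hexeld.
hexeld + eldtal + falond → xelxan (Recipe 1).
torval would need yoryul (Recipe 2), but yoryul is never obtained.
xelxan: reached.
hexeld: reached.
Reached: xelxan and hexeld — 2 of the 3.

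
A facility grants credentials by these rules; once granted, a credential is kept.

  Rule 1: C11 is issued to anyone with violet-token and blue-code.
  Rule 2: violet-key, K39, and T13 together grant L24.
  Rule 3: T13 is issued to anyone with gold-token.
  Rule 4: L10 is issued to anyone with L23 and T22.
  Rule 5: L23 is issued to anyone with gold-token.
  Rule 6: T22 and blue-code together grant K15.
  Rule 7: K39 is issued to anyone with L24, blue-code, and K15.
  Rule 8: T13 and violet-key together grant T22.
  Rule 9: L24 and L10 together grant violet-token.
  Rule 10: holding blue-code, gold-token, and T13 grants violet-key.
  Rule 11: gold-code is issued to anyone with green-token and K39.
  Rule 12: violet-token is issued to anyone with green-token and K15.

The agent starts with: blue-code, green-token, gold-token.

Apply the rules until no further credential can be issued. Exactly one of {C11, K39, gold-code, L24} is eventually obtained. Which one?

Holding gold-token grants T13 (Rule 3).
Holding blue-code, gold-token, and T13 grants violet-key (Rule 10).
Holding T13 and violet-key grants T22 (Rule 8).
Holding T22 and blue-code grants K15 (Rule 6).
Holding green-token and K15 grants violet-token (Rule 12).
Holding violet-token and blue-code grants C11 (Rule 1).
K39 would need L24, blue-code, and K15 (Rule 7), but L24 is never granted. L24 would need violet-key, K39, and T13 (Rule 2), but K39 is never granted. gold-code would need green-token and K39 (Rule 11), but K39 is never granted.

C11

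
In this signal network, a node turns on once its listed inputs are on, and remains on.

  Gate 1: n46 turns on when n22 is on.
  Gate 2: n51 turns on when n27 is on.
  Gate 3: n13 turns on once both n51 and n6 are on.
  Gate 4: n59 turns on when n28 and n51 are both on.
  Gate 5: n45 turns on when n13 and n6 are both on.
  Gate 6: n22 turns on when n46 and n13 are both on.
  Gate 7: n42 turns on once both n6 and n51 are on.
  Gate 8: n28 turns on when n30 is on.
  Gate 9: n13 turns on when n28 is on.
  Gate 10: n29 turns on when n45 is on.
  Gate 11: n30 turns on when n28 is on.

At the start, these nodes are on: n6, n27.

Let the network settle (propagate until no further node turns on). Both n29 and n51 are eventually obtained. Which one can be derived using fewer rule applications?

n51

n51: Gate 2: n27 on → n51 on. [1 rule application]
n29: n27 is on, so n51 turns on (Gate 2). n51 and n6 are on, so n13 turns on (Gate 3). Gate 5: n13 and n6 on → n45 on. Gate 10: n45 on → n29 on. [4 rule applications]
n51 needs fewer.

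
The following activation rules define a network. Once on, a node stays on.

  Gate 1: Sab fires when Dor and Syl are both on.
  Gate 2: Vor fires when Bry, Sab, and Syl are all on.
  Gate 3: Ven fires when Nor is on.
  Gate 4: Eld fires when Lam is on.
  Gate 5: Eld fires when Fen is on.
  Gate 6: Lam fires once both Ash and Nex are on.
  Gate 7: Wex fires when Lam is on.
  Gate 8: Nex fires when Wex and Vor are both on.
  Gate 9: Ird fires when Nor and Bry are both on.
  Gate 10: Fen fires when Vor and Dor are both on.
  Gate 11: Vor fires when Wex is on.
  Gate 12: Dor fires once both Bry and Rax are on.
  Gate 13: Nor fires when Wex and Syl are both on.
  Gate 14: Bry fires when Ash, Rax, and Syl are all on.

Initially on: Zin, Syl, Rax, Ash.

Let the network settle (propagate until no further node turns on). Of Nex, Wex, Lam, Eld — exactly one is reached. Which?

Eld

Gate 14: Ash, Rax, and Syl on → Bry on.
Gate 12: Bry and Rax on → Dor on.
Dor and Syl are on, so Sab fires (Gate 1).
Bry, Sab, and Syl are on, so Vor fires (Gate 2).
Vor and Dor are on, so Fen fires (Gate 10).
Gate 5: Fen on → Eld on.
Lam would need Ash and Nex (Gate 6), but Nex never turns on. Nex would need Wex and Vor (Gate 8), but Wex never turns on. Wex would need Lam (Gate 7), but Lam never turns on.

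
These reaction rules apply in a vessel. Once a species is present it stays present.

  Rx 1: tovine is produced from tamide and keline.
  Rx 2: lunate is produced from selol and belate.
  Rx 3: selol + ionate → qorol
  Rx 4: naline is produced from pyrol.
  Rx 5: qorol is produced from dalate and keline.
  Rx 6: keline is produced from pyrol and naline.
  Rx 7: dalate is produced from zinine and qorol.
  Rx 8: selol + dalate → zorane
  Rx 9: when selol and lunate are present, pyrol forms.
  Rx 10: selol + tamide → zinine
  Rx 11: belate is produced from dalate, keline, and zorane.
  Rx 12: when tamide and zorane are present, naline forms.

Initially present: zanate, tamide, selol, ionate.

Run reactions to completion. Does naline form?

selol and tamide present → zinine forms (Rx 10).
selol and ionate present → qorol forms (Rx 3).
zinine and qorol present → dalate forms (Rx 7).
selol and dalate present → zorane forms (Rx 8).
tamide and zorane present → naline forms (Rx 12).

Yes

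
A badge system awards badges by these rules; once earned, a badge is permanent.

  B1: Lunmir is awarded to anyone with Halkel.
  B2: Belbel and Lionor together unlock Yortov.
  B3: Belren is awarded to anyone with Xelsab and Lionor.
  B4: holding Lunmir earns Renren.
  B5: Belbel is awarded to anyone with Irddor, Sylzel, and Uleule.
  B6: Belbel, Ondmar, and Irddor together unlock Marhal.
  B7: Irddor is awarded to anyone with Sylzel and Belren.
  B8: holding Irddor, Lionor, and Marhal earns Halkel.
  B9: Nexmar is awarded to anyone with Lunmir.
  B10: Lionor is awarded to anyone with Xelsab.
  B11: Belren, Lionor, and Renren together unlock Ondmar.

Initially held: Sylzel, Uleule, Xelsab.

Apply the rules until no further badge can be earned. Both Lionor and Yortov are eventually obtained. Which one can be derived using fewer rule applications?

Lionor: With Xelsab, Lionor is earned (B10). [1 rule application]
Yortov: With Xelsab, Lionor is earned (B10). With Xelsab and Lionor, Belren is earned (B3). With Sylzel and Belren, Irddor is earned (B7). With Irddor, Sylzel, and Uleule, Belbel is earned (B5). With Belbel and Lionor, Yortov is earned (B2). [5 rule applications]
Lionor needs fewer.

Lionor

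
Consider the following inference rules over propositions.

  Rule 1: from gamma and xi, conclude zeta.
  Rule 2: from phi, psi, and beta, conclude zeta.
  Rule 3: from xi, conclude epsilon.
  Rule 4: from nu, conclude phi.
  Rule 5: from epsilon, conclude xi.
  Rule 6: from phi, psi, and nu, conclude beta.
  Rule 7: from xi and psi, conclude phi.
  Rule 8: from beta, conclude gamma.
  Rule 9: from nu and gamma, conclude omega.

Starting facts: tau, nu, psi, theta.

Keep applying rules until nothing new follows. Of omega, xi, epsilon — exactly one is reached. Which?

omega

nu holds, so phi follows (Rule 4).
From phi, psi, and nu, Rule 6 gives beta.
From beta, Rule 8 gives gamma.
nu and gamma hold, so omega follows (Rule 9).
xi would need epsilon (Rule 5), but epsilon is never established. epsilon would need xi (Rule 3), but xi is never established.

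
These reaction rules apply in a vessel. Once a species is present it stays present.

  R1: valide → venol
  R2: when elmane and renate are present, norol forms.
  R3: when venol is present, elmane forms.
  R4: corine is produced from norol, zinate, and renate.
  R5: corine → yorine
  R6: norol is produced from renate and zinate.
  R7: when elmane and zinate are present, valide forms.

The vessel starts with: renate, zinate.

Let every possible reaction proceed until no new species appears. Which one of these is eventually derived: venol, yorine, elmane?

yorine

renate and zinate present → norol forms (R6).
norol, zinate, and renate present → corine forms (R4).
corine present → yorine forms (R5).
elmane would need venol (R3), but venol never forms. venol would need valide (R1), but valide never forms.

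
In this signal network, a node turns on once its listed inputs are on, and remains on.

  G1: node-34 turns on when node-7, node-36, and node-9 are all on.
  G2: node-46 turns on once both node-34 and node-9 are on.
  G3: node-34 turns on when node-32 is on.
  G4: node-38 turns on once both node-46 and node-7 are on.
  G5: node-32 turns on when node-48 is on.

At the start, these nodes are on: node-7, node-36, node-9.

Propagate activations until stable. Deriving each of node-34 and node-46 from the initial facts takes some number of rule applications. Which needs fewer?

node-34

node-34: G1: node-7, node-36, and node-9 on → node-34 on. [1 rule application]
node-46: node-7, node-36, and node-9 are on, so node-34 turns on (G1). node-34 and node-9 are on, so node-46 turns on (G2). [2 rule applications]
node-34 needs fewer.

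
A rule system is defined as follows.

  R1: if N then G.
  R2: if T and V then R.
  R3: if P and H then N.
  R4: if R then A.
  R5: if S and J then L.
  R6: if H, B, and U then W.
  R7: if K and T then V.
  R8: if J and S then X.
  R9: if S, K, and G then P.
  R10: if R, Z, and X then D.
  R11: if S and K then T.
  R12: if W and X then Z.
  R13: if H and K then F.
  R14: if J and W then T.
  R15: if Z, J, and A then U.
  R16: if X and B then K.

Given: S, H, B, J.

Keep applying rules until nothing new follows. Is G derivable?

G would need N (R1), but N is never established.

No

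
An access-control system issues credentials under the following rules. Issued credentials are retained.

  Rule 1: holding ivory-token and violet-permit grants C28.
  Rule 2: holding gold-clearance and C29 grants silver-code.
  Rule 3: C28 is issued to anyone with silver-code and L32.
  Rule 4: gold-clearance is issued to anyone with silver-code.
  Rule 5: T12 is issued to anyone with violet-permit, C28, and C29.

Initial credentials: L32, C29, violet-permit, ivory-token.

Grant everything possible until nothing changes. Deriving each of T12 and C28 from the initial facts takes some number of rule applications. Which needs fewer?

C28: Holding ivory-token and violet-permit grants C28 (Rule 1). [1 rule application]
T12: Holding ivory-token and violet-permit grants C28 (Rule 1). Holding violet-permit, C28, and C29 grants T12 (Rule 5). [2 rule applications]
C28 needs fewer.

C28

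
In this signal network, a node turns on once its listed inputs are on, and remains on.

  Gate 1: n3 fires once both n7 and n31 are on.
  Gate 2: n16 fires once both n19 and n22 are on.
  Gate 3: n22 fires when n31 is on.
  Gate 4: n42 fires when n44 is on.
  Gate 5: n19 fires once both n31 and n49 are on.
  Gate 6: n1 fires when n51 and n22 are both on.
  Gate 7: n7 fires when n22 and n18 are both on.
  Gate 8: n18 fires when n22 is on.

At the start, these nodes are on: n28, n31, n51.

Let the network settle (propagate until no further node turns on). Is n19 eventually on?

n19 would need n31 and n49 (Gate 5), but n49 never turns on.

No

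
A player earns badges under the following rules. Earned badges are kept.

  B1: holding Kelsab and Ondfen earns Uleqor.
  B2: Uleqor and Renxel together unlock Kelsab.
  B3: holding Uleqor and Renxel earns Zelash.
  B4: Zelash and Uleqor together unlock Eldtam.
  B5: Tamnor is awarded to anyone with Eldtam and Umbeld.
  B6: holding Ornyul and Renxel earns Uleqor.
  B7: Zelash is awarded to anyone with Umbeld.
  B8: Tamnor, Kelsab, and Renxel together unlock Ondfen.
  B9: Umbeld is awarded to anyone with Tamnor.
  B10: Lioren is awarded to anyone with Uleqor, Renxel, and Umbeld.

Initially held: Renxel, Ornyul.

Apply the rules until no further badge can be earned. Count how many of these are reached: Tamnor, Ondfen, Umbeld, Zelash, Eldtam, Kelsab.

With Ornyul and Renxel, Uleqor is earned (B6).
With Uleqor and Renxel, Kelsab is earned (B2).
With Uleqor and Renxel, Zelash is earned (B3).
With Zelash and Uleqor, Eldtam is earned (B4).
Tamnor would need Eldtam and Umbeld (B5), but Umbeld is never earned.
Ondfen would need Tamnor, Kelsab, and Renxel (B8), but Tamnor is never earned.
Umbeld would need Tamnor (B9), but Tamnor is never earned.
Zelash: reached.
Eldtam: reached.
Kelsab: reached.
Reached: Zelash, Eldtam, and Kelsab — 3 of the 6.

3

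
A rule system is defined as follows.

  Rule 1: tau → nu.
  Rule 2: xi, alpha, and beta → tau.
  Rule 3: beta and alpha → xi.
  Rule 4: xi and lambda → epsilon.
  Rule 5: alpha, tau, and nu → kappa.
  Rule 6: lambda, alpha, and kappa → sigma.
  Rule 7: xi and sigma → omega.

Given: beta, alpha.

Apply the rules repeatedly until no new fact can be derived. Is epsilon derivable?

No

epsilon would need xi and lambda (Rule 4), but lambda is never established.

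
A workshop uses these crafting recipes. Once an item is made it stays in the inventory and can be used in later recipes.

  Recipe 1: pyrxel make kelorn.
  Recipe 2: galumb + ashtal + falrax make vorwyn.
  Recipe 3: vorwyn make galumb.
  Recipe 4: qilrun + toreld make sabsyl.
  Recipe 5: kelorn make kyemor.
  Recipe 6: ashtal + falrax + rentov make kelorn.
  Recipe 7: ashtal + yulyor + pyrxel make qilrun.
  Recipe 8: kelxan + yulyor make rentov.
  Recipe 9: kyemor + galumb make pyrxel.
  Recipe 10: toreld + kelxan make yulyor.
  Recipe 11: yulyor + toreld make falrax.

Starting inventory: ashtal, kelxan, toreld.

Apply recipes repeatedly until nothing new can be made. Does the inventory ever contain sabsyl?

sabsyl would need qilrun and toreld (Recipe 4), but qilrun is never obtained.

No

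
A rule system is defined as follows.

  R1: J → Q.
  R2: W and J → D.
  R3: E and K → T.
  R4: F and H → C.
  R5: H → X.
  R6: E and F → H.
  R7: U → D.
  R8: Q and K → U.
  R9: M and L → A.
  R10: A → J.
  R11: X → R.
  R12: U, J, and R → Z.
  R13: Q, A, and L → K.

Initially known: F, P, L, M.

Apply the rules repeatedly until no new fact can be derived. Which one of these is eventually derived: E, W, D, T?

D

M and L hold, so A follows (R9).
A holds, so J follows (R10).
J holds, so Q follows (R1).
From Q, A, and L, R13 gives K.
Q and K hold, so U follows (R8).
From U, R7 gives D.
T would need E and K (R3), but E is never established. No rule produces W, and it is not given. No rule produces E, and it is not given.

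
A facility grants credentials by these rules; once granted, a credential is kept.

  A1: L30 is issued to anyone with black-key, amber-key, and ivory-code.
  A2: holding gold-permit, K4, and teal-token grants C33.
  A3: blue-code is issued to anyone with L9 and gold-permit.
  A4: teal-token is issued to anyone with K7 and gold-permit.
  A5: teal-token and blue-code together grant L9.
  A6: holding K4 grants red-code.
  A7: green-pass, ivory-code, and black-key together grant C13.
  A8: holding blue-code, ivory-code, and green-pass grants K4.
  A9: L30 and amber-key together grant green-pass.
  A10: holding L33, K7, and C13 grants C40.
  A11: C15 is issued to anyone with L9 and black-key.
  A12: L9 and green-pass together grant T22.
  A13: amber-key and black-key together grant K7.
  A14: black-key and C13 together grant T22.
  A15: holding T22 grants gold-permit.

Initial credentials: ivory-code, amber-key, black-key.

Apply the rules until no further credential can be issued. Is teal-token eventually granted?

Yes

Holding black-key, amber-key, and ivory-code grants L30 (A1).
Holding amber-key and black-key grants K7 (A13).
Holding L30 and amber-key grants green-pass (A9).
Holding green-pass, ivory-code, and black-key grants C13 (A7).
Holding black-key and C13 grants T22 (A14).
Holding T22 grants gold-permit (A15).
Holding K7 and gold-permit grants teal-token (A4).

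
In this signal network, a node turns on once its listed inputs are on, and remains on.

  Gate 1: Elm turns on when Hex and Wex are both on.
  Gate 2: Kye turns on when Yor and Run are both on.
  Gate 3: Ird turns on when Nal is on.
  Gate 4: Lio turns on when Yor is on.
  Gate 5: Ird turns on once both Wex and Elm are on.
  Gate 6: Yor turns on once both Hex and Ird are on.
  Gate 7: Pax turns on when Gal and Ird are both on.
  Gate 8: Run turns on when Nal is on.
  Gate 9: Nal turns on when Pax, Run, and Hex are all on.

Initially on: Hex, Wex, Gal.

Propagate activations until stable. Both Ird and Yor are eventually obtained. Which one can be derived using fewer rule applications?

Ird: Gate 1: Hex and Wex on → Elm on. Wex and Elm are on, so Ird turns on (Gate 5). [2 rule applications]
Yor: Gate 1: Hex and Wex on → Elm on. Wex and Elm are on, so Ird turns on (Gate 5). Gate 6: Hex and Ird on → Yor on. [3 rule applications]
Ird needs fewer.

Ird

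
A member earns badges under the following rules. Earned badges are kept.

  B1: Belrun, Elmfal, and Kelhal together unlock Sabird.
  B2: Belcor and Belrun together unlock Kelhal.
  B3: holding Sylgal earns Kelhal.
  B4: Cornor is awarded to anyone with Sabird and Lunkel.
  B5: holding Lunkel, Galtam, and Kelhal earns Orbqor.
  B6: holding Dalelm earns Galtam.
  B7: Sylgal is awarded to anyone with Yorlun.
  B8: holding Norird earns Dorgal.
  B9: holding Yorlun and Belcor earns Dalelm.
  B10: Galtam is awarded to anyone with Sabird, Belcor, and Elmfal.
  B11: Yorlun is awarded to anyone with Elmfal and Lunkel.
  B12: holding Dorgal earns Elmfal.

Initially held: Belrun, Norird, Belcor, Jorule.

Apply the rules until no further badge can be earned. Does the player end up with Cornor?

No

Cornor would need Sabird and Lunkel (B4), but Lunkel is never earned.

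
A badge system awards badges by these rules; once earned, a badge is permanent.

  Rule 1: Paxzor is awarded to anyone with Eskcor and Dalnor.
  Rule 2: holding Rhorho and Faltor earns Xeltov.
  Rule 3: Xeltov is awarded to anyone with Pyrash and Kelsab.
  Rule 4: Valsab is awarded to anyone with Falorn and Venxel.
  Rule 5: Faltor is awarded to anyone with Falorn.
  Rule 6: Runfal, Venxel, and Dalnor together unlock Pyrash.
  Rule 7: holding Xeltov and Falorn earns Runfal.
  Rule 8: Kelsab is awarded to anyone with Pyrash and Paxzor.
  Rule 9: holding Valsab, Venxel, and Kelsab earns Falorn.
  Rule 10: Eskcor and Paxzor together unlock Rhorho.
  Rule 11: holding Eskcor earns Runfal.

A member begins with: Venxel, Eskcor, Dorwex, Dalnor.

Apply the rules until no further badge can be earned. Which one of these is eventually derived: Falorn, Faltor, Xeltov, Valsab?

With Eskcor and Dalnor, Paxzor is earned (Rule 1).
With Eskcor, Runfal is earned (Rule 11).
With Runfal, Venxel, and Dalnor, Pyrash is earned (Rule 6).
With Pyrash and Paxzor, Kelsab is earned (Rule 8).
With Pyrash and Kelsab, Xeltov is earned (Rule 3).
Faltor would need Falorn (Rule 5), but Falorn is never earned. Valsab would need Falorn and Venxel (Rule 4), but Falorn is never earned. Falorn would need Valsab, Venxel, and Kelsab (Rule 9), but Valsab is never earned.

Xeltov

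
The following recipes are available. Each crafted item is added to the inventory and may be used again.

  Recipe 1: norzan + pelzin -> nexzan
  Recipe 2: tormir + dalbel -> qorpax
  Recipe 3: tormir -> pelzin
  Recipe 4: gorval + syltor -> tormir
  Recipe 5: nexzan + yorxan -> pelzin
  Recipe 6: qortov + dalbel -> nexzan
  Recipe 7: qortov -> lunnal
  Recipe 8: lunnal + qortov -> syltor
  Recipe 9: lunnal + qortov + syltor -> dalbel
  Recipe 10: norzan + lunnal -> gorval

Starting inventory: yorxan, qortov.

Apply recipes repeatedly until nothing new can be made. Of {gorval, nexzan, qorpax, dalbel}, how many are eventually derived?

2

Using Recipe 7, qortov makes lunnal.
Using Recipe 8, lunnal and qortov make syltor.
Using Recipe 9, lunnal, qortov, and syltor make dalbel.
qortov + dalbel -> nexzan (Recipe 6).
gorval would need norzan and lunnal (Recipe 10), but norzan is never obtained.
nexzan: reached.
qorpax would need tormir and dalbel (Recipe 2), but tormir is never obtained.
dalbel: reached.
Reached: nexzan and dalbel — 2 of the 4.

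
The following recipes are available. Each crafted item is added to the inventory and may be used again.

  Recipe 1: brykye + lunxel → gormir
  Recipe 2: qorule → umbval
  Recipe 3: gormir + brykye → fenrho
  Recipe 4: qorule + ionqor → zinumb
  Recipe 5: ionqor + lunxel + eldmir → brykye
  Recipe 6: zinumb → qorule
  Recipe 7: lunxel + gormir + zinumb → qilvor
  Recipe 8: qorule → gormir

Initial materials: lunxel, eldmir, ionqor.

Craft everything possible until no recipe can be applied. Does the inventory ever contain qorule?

No

qorule would need zinumb (Recipe 6), but zinumb is never obtained.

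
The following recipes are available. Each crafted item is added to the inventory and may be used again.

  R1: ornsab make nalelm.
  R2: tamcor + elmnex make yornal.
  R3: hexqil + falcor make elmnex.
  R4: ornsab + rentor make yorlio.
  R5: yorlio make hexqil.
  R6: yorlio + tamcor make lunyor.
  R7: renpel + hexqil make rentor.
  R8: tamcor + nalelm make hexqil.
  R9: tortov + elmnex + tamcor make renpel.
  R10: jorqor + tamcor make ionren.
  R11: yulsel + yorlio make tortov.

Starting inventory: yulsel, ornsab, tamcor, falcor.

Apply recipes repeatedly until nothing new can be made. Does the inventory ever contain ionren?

ionren would need jorqor and tamcor (R10), but jorqor is never obtained.

No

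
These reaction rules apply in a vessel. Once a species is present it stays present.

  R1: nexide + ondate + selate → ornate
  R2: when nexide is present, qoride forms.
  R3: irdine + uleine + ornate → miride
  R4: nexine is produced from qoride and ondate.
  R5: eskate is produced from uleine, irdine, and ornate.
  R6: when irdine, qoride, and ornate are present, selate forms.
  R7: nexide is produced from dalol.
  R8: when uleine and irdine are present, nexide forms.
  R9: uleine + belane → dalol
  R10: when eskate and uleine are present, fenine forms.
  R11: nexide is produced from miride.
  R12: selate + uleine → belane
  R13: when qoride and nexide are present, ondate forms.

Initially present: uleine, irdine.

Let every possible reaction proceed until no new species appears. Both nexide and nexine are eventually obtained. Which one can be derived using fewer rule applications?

nexide

nexide: uleine and irdine present → nexide forms (R8). [1 rule application]
nexine: uleine and irdine present → nexide forms (R8). nexide present → qoride forms (R2). qoride and nexide present → ondate forms (R13). qoride and ondate present → nexine forms (R4). [4 rule applications]
nexide needs fewer.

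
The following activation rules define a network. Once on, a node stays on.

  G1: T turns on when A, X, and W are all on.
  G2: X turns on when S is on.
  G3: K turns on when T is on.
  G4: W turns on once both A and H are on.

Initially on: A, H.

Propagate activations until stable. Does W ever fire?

A and H are on, so W turns on (G4).

Yes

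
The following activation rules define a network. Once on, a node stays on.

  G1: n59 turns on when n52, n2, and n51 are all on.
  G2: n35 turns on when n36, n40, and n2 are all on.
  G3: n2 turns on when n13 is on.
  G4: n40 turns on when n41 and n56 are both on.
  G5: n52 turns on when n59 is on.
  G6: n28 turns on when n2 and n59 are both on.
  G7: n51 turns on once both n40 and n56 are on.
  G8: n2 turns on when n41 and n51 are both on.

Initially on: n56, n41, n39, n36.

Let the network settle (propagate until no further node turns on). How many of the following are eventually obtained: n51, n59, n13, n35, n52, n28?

G4: n41 and n56 on → n40 on.
n40 and n56 are on, so n51 turns on (G7).
n41 and n51 are on, so n2 turns on (G8).
G2: n36, n40, and n2 on → n35 on.
n51: reached.
n59 would need n52, n2, and n51 (G1), but n52 never turns on.
No rule produces n13, and it is not given.
n35: reached.
n52 would need n59 (G5), but n59 never turns on.
n28 would need n2 and n59 (G6), but n59 never turns on.
Reached: n51 and n35 — 2 of the 6.

2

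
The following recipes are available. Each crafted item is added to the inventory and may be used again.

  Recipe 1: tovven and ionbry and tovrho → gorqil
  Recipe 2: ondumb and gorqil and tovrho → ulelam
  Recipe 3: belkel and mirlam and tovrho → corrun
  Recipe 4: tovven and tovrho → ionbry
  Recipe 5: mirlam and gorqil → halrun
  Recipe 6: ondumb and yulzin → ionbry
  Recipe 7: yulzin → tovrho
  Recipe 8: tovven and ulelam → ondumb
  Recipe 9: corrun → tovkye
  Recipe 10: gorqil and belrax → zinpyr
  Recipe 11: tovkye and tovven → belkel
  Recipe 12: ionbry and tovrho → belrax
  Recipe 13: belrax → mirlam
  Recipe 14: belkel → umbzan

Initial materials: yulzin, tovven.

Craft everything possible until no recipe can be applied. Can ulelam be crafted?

No

ulelam would need ondumb, gorqil, and tovrho (Recipe 2), but ondumb is never obtained.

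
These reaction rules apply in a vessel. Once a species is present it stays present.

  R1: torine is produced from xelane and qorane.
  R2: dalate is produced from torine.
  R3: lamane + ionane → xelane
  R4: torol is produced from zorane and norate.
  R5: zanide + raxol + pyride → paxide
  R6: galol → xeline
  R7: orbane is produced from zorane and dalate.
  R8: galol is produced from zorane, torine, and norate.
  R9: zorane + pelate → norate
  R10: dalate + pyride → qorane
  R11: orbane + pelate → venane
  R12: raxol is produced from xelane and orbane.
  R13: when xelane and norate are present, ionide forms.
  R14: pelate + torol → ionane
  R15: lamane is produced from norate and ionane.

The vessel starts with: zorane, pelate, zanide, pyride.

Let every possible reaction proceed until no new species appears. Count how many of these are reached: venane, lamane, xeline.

zorane and pelate present → norate forms (R9).
zorane and norate present → torol forms (R4).
pelate and torol present → ionane forms (R14).
norate and ionane present → lamane forms (R15).
venane would need orbane and pelate (R11), but orbane never forms.
lamane: reached.
xeline would need galol (R6), but galol never forms.
Reached: lamane — 1 of the 3.

1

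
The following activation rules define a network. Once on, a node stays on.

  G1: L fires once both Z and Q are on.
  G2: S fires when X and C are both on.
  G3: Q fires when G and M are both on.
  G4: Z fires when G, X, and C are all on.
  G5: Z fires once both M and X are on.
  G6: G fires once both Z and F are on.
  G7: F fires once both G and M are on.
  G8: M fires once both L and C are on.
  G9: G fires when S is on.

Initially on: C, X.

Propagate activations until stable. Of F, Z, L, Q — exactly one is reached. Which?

X and C are on, so S fires (G2).
S is on, so G fires (G9).
G, X, and C are on, so Z fires (G4).
F would need G and M (G7), but M never turns on. L would need Z and Q (G1), but Q never turns on. Q would need G and M (G3), but M never turns on.

Z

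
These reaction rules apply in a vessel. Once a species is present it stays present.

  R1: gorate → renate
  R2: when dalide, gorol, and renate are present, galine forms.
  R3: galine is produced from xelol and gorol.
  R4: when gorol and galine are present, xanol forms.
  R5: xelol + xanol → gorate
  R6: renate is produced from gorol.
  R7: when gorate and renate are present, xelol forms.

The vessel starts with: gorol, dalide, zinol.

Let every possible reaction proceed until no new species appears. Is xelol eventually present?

xelol would need gorate and renate (R7), but gorate never forms.

No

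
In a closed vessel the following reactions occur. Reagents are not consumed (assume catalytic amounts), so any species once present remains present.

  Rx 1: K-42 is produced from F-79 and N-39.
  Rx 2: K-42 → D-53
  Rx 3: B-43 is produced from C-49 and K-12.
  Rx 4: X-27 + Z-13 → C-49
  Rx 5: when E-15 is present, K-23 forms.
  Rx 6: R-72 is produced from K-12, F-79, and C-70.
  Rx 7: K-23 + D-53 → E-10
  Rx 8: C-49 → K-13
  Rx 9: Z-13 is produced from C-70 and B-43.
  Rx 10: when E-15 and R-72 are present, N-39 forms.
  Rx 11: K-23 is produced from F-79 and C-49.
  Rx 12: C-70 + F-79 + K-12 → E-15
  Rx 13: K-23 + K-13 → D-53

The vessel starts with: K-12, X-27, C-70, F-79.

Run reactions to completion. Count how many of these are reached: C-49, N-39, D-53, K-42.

3

C-70, F-79, and K-12 present → E-15 forms (Rx 12).
K-12, F-79, and C-70 present → R-72 forms (Rx 6).
E-15 and R-72 present → N-39 forms (Rx 10).
F-79 and N-39 present → K-42 forms (Rx 1).
K-42 present → D-53 forms (Rx 2).
C-49 would need X-27 and Z-13 (Rx 4), but Z-13 never forms.
N-39: reached.
D-53: reached.
K-42: reached.
Reached: N-39, D-53, and K-42 — 3 of the 4.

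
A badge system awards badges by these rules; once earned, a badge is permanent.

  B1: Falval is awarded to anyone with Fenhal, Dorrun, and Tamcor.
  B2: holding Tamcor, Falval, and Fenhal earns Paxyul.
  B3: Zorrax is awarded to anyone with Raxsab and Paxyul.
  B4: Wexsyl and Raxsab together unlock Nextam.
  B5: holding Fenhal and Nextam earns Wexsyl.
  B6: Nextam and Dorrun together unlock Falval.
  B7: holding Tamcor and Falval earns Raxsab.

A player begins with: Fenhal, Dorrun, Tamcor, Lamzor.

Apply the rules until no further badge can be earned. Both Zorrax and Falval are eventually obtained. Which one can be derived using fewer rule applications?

Falval: With Fenhal, Dorrun, and Tamcor, Falval is earned (B1). [1 rule application]
Zorrax: With Fenhal, Dorrun, and Tamcor, Falval is earned (B1). With Tamcor and Falval, Raxsab is earned (B7). With Tamcor, Falval, and Fenhal, Paxyul is earned (B2). With Raxsab and Paxyul, Zorrax is earned (B3). [4 rule applications]
Falval needs fewer.

Falval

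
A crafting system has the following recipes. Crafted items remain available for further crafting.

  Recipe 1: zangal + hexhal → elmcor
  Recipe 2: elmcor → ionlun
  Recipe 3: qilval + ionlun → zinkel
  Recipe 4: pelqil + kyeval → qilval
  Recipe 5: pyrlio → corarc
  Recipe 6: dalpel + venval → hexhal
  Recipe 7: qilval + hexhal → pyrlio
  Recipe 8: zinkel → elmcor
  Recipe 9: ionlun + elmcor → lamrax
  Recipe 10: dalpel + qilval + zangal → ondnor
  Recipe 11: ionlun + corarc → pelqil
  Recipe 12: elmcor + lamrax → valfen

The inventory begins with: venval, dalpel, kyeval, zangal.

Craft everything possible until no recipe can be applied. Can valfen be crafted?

dalpel + venval → hexhal (Recipe 6).
Using Recipe 1, zangal and hexhal make elmcor.
Using Recipe 2, elmcor makes ionlun.
ionlun + elmcor → lamrax (Recipe 9).
elmcor + lamrax → valfen (Recipe 12).

Yes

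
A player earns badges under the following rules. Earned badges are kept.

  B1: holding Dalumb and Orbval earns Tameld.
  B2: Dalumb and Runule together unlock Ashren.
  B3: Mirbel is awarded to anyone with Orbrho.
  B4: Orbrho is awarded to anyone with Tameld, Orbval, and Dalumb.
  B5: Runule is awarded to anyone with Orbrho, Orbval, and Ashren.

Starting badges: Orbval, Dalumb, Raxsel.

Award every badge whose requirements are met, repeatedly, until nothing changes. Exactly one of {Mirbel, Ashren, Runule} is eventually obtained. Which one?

Mirbel

With Dalumb and Orbval, Tameld is earned (B1).
With Tameld, Orbval, and Dalumb, Orbrho is earned (B4).
With Orbrho, Mirbel is earned (B3).
Ashren would need Dalumb and Runule (B2), but Runule is never earned. Runule would need Orbrho, Orbval, and Ashren (B5), but Ashren is never earned.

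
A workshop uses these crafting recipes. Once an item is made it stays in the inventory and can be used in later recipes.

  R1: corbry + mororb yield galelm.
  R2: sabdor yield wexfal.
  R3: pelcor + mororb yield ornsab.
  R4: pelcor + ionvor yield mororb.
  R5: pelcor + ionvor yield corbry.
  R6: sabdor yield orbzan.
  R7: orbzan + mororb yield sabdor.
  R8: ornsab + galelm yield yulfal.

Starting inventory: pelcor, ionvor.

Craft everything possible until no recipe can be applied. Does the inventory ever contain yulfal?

Yes

Using R5, pelcor and ionvor make corbry.
Using R4, pelcor and ionvor make mororb.
corbry + mororb → galelm (R1).
pelcor + mororb → ornsab (R3).
Using R8, ornsab and galelm make yulfal.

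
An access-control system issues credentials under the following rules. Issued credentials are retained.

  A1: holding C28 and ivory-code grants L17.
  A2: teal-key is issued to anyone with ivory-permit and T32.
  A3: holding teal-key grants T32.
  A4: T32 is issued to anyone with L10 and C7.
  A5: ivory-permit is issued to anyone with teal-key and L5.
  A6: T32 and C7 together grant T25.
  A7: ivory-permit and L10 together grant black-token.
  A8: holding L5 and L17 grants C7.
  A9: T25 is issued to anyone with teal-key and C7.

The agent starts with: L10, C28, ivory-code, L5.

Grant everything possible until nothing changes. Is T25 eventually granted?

Holding C28 and ivory-code grants L17 (A1).
Holding L5 and L17 grants C7 (A8).
Holding L10 and C7 grants T32 (A4).
Holding T32 and C7 grants T25 (A6).

Yes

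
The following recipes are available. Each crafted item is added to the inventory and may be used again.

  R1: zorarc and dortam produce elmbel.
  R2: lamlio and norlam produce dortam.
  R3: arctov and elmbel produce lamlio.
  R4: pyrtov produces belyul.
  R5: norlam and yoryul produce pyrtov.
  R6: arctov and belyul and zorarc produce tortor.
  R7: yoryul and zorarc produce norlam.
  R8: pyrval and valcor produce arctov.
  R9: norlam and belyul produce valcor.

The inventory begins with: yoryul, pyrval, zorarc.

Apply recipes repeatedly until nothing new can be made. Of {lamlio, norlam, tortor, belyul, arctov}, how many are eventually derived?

4

Using R7, yoryul and zorarc make norlam.
norlam and yoryul → pyrtov (R5).
Using R4, pyrtov makes belyul.
Using R9, norlam and belyul make valcor.
Using R8, pyrval and valcor make arctov.
arctov and belyul and zorarc → tortor (R6).
lamlio would need arctov and elmbel (R3), but elmbel is never obtained.
norlam: reached.
tortor: reached.
belyul: reached.
arctov: reached.
Reached: norlam, tortor, belyul, and arctov — 4 of the 5.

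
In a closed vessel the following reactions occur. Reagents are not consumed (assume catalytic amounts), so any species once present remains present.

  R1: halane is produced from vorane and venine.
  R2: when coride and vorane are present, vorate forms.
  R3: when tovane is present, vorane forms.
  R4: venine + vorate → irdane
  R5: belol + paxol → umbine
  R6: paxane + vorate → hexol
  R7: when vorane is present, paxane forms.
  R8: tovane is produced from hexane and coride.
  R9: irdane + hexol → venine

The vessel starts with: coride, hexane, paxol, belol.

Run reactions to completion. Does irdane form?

No

irdane would need venine and vorate (R4), but venine never forms.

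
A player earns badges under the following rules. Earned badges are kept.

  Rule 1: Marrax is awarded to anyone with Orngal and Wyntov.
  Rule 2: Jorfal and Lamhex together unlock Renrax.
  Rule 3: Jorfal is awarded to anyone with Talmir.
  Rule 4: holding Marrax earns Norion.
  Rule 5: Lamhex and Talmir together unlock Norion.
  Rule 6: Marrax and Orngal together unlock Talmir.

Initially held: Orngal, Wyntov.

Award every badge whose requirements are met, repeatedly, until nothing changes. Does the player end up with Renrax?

No

Renrax would need Jorfal and Lamhex (Rule 2), but Lamhex is never earned.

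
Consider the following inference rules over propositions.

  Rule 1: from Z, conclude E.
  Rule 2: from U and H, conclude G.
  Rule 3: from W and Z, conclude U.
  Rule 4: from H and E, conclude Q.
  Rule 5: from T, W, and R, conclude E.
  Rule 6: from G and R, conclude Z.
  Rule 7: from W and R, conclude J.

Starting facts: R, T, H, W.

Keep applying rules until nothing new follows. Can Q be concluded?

Yes

From T, W, and R, Rule 5 gives E.
H and E hold, so Q follows (Rule 4).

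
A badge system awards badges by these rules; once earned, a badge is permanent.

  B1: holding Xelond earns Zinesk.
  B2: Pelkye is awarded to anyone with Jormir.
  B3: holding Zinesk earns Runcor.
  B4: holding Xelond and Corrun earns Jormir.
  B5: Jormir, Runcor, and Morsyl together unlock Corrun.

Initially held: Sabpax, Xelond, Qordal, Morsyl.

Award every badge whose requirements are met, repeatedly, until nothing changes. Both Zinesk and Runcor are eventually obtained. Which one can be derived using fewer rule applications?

Zinesk: With Xelond, Zinesk is earned (B1). [1 rule application]
Runcor: With Xelond, Zinesk is earned (B1). With Zinesk, Runcor is earned (B3). [2 rule applications]
Zinesk needs fewer.

Zinesk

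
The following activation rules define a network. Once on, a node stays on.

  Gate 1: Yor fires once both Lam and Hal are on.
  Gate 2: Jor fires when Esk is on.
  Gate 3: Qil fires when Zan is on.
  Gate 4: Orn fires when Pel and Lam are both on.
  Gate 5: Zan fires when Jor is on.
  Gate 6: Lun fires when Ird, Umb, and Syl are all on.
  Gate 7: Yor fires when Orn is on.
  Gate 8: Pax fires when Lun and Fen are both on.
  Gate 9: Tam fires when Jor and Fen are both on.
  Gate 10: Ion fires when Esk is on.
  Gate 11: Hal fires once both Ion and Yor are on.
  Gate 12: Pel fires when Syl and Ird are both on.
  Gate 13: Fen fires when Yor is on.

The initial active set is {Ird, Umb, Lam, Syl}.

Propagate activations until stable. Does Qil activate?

Qil would need Zan (Gate 3), but Zan never turns on.

No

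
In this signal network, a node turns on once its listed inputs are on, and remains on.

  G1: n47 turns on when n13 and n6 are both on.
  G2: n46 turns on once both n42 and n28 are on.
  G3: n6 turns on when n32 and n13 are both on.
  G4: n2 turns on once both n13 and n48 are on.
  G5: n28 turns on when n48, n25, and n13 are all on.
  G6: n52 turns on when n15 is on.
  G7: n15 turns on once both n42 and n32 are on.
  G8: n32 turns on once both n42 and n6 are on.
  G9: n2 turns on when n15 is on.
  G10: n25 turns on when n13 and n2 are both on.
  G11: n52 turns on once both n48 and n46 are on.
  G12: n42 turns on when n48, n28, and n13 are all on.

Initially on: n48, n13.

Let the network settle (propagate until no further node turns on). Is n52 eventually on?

Yes

G4: n13 and n48 on → n2 on.
G10: n13 and n2 on → n25 on.
G5: n48, n25, and n13 on → n28 on.
n48, n28, and n13 are on, so n42 turns on (G12).
n42 and n28 are on, so n46 turns on (G2).
n48 and n46 are on, so n52 turns on (G11).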